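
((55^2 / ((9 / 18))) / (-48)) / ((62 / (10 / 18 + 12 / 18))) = -33275 / 13392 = -2.48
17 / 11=1.55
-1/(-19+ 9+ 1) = 1/9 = 0.11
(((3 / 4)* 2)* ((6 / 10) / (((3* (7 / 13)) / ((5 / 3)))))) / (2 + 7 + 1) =13 / 140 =0.09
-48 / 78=-0.62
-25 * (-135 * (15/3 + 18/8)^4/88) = 2387073375/22528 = 105960.29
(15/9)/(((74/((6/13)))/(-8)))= -40/481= -0.08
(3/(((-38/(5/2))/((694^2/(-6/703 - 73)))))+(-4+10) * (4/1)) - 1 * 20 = 13406459/10265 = 1306.04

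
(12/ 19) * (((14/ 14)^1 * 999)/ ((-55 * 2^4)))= -2997/ 4180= -0.72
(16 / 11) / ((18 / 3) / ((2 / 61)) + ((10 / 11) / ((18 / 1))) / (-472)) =67968 / 8551219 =0.01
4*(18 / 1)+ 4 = 76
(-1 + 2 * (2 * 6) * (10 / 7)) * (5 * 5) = 5825 / 7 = 832.14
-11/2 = -5.50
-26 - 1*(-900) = 874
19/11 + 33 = 34.73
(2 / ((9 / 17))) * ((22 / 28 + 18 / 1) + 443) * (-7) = -36635 / 3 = -12211.67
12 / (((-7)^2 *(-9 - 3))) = -1 / 49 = -0.02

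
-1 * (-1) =1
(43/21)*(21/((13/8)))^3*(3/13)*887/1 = 25835798016/28561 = 904583.10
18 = 18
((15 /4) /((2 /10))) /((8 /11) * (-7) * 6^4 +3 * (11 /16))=-1100 /386951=-0.00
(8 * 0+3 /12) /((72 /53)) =53 /288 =0.18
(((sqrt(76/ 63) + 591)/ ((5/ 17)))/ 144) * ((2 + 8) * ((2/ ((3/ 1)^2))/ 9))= 17 * sqrt(133)/ 30618 + 3349/ 972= 3.45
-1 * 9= -9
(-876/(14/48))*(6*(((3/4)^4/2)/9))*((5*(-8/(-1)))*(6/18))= -29565/7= -4223.57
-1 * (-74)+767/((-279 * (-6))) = 124643/1674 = 74.46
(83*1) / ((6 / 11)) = 152.17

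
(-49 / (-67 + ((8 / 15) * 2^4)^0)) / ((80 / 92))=1127 / 1320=0.85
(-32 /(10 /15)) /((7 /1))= -48 /7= -6.86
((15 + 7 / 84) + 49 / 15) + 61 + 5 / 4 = 403 / 5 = 80.60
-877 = -877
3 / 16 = 0.19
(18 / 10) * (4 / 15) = 12 / 25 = 0.48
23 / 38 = 0.61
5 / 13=0.38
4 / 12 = 1 / 3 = 0.33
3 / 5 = 0.60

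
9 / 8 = 1.12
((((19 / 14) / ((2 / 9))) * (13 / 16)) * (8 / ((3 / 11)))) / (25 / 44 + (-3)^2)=89661 / 5894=15.21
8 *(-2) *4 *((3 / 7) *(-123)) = 23616 / 7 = 3373.71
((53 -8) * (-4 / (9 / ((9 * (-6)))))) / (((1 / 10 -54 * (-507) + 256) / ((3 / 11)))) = 32400 / 3039751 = 0.01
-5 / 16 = -0.31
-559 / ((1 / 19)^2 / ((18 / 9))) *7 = -2825186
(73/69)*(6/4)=1.59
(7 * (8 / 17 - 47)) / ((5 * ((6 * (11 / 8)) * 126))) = -1582 / 25245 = -0.06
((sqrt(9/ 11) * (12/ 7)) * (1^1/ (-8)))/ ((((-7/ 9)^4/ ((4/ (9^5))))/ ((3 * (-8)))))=0.00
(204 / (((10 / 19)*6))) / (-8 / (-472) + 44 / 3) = 57171 / 12995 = 4.40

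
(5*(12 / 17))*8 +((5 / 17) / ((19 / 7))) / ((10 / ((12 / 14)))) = 9123 / 323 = 28.24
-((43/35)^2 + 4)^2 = -45549001/1500625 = -30.35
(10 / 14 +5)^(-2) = 49 / 1600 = 0.03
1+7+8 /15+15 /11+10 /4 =4091 /330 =12.40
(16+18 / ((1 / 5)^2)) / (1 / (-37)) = -17242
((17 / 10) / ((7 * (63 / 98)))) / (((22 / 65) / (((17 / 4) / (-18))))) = -3757 / 14256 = -0.26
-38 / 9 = -4.22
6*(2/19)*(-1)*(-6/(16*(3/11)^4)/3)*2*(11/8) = 161051/4104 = 39.24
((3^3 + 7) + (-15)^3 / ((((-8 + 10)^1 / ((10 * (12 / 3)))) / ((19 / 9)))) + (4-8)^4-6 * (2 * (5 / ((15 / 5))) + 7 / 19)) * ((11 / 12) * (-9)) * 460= 10255653540 / 19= 539771238.95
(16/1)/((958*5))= 8/2395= 0.00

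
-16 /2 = -8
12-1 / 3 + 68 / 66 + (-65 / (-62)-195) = -181.25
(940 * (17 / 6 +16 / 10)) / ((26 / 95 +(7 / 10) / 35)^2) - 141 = 11250128257 / 233523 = 48175.68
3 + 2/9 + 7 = 92/9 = 10.22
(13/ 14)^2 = 169/ 196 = 0.86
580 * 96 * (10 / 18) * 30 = 928000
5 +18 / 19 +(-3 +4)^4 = 132 / 19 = 6.95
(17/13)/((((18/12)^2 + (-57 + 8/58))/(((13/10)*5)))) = -986/6335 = -0.16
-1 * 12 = -12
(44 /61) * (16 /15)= 704 /915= 0.77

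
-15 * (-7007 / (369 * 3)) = 94.95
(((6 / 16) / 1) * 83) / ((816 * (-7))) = -83 / 15232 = -0.01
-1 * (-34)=34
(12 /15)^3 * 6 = 384 /125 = 3.07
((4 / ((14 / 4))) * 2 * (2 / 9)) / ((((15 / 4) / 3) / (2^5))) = 4096 / 315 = 13.00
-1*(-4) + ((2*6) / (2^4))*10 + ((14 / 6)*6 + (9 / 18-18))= 8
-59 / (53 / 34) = -2006 / 53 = -37.85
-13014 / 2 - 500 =-7007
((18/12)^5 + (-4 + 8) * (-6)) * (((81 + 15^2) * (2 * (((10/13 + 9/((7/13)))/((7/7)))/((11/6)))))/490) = -10954035/56056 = -195.41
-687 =-687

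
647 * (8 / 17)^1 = 5176 / 17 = 304.47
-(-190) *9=1710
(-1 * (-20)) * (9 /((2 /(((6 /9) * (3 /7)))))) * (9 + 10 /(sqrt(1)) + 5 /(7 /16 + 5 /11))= 695340 /1099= 632.70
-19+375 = 356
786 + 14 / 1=800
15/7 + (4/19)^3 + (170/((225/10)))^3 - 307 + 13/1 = 4881719135/35001477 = 139.47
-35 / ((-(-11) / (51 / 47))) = -1785 / 517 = -3.45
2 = 2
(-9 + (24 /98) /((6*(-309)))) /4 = -136271 /60564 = -2.25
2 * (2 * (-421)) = -1684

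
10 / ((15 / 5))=10 / 3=3.33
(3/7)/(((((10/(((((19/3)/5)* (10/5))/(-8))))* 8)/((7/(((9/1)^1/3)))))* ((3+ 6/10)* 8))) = -19/138240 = -0.00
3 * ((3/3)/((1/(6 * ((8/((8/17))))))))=306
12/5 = 2.40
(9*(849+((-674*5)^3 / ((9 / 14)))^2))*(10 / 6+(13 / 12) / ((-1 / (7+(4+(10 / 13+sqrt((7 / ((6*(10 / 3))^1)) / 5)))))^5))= -8721023103251524692432725000.00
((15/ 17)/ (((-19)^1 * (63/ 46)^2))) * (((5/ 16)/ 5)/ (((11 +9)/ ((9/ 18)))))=-529/ 13674528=-0.00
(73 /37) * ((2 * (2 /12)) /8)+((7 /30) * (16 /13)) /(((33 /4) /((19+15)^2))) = 76804009 /1904760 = 40.32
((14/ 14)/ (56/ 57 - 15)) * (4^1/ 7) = -228/ 5593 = -0.04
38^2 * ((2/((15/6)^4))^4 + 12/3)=881349170393744/152587890625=5776.01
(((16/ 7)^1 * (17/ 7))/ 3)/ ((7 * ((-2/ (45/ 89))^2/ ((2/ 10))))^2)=929475/ 150644120641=0.00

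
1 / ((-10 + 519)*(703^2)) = 1 / 251552381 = 0.00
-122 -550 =-672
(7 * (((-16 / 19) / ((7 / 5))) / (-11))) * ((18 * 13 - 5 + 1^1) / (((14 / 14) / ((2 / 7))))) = 36800 / 1463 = 25.15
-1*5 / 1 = -5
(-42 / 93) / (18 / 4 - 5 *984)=28 / 304761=0.00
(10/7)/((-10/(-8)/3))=24/7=3.43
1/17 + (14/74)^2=2202/23273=0.09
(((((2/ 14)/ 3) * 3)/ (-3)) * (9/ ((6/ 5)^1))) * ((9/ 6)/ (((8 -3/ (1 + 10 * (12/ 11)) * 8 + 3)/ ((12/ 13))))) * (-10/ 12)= 0.05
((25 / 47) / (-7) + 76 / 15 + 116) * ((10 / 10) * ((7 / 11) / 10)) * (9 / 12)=597089 / 103400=5.77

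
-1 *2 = -2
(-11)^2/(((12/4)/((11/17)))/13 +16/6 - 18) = -51909/6425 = -8.08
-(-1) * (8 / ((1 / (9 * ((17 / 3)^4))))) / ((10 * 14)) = 167042 / 315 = 530.29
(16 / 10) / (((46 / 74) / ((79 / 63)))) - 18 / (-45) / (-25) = 581702 / 181125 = 3.21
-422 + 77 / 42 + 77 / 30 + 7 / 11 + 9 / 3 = -22768 / 55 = -413.96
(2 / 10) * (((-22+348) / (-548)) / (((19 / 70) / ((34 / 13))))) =-38794 / 33839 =-1.15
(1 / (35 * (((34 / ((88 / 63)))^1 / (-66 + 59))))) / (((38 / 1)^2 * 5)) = -11 / 9665775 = -0.00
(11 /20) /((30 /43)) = 473 /600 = 0.79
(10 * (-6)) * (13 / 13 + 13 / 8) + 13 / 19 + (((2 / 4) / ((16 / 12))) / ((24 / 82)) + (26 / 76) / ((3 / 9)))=-93941 / 608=-154.51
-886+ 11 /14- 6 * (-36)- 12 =-9537 /14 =-681.21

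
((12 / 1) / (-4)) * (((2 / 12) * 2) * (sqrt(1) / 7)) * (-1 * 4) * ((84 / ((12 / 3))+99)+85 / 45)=4388 / 63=69.65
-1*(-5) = 5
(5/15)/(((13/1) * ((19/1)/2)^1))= 2/741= 0.00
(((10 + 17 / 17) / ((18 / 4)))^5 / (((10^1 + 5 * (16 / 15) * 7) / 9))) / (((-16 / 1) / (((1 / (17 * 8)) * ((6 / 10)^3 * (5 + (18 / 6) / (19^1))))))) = -7891499 / 928786500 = -0.01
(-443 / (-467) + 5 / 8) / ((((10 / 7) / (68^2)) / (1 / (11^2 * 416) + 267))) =159841423126721 / 117534560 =1359952.54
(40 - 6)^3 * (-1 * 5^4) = -24565000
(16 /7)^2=5.22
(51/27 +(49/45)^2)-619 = -615.93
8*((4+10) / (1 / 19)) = 2128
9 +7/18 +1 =187/18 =10.39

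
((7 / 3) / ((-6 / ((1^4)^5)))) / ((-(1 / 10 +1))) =35 / 99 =0.35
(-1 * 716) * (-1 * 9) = 6444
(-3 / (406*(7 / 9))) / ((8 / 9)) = -243 / 22736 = -0.01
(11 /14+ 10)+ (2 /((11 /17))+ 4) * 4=6029 /154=39.15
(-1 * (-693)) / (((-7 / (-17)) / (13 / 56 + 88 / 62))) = 4825161 / 1736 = 2779.47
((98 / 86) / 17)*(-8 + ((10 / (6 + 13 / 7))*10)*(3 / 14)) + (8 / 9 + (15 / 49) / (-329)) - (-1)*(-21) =-23876270414 / 1166660649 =-20.47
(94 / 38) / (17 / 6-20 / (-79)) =22278 / 27797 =0.80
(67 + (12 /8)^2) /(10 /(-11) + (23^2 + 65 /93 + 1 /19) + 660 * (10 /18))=5384049 /69624044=0.08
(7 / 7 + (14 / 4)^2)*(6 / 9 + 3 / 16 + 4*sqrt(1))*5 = 61745 / 192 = 321.59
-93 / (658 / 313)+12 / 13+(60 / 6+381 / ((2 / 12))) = 19269463 / 8554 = 2252.68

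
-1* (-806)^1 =806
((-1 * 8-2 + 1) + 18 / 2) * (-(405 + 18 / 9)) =0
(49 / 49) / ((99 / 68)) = 68 / 99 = 0.69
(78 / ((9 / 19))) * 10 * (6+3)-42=14778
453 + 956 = 1409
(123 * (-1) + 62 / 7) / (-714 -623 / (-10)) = 7990 / 45619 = 0.18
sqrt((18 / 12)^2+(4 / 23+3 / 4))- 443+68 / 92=-10172 / 23+sqrt(1679) / 23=-440.48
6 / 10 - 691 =-3452 / 5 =-690.40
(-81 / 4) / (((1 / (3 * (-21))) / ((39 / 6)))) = 66339 / 8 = 8292.38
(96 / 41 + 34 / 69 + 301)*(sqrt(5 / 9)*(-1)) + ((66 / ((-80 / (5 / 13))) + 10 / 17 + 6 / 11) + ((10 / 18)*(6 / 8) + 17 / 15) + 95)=9467907 / 97240 - 859547*sqrt(5) / 8487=-129.10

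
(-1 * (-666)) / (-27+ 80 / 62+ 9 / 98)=-2023308 / 77827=-26.00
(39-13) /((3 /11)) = 286 /3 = 95.33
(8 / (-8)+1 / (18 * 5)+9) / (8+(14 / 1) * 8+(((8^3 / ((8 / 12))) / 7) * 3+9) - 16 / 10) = 5047 / 287622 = 0.02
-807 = -807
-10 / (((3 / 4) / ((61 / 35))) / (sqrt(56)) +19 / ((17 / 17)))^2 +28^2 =1324842700800 *sqrt(14) / 29562810987422449 +23176424877202876176 / 29562810987422449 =783.97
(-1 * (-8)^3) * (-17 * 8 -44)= -92160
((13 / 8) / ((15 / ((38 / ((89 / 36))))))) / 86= 741 / 38270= 0.02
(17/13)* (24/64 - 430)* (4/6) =-58429/156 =-374.54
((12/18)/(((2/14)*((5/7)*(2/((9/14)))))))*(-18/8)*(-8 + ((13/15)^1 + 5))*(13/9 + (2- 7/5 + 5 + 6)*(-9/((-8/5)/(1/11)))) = 20447/275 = 74.35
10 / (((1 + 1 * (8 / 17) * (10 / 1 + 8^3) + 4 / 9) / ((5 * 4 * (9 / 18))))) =3060 / 7561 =0.40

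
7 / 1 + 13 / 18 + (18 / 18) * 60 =1219 / 18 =67.72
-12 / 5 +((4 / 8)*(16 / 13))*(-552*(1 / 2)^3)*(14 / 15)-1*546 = -588.03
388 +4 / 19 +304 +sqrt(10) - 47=sqrt(10) +12259 / 19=648.37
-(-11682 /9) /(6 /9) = 1947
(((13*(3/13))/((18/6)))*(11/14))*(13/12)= 143/168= 0.85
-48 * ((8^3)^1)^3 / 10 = -3221225472 / 5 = -644245094.40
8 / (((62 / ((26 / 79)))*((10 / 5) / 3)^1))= 0.06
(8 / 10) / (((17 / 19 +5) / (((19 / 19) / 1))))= 19 / 140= 0.14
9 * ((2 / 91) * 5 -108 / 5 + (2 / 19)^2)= -31752342 / 164255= -193.31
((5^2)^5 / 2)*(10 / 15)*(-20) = -195312500 / 3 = -65104166.67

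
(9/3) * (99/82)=297/82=3.62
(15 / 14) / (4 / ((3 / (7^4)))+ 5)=45 / 134666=0.00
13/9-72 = -635/9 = -70.56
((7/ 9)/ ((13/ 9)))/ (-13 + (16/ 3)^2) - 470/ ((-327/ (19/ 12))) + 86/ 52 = 7027649/ 1772667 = 3.96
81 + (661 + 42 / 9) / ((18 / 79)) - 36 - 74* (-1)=3040.54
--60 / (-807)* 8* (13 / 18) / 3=-1040 / 7263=-0.14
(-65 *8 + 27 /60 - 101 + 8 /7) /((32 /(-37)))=716.19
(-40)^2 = 1600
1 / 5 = 0.20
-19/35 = -0.54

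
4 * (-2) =-8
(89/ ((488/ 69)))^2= 37711881/ 238144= 158.36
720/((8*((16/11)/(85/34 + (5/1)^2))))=27225/16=1701.56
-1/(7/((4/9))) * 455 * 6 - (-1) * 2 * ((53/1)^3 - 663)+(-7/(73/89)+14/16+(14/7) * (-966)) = 515639893/1752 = 294315.01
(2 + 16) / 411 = 6 / 137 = 0.04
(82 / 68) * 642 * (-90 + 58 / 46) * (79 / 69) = -707355493 / 8993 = -78656.23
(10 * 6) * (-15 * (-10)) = 9000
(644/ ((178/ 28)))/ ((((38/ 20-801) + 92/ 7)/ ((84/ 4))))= -2.71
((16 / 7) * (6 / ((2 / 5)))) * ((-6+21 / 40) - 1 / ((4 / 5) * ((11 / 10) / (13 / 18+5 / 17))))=-127522 / 561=-227.31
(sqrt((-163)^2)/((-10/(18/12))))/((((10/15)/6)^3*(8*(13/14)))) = -2495367/1040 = -2399.39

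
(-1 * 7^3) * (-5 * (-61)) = -104615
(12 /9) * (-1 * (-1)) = 4 /3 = 1.33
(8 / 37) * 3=24 / 37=0.65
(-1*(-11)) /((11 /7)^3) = 343 /121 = 2.83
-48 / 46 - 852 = -19620 / 23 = -853.04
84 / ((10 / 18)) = 756 / 5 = 151.20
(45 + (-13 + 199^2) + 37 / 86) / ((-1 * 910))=-97385 / 2236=-43.55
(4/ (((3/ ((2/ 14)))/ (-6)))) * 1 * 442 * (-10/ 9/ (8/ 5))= 22100/ 63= 350.79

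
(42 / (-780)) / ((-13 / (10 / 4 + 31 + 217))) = 1.04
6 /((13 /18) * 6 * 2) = 9 /13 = 0.69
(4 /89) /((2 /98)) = 196 /89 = 2.20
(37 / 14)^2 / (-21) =-1369 / 4116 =-0.33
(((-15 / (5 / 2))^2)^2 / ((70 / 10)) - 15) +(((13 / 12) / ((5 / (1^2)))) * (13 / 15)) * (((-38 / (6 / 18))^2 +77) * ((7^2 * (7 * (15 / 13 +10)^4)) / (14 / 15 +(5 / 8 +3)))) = 5550082609227089 / 1941303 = 2858947113.99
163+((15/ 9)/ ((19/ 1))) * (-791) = 5336/ 57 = 93.61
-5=-5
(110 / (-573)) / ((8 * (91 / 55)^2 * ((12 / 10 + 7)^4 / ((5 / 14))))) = -519921875 / 750863270074008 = -0.00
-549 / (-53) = 549 / 53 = 10.36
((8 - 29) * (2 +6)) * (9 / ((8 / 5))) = -945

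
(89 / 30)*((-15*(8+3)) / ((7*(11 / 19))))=-1691 / 14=-120.79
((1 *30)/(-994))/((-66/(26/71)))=0.00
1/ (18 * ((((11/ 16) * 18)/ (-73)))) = -292/ 891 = -0.33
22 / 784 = 11 / 392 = 0.03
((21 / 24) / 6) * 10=35 / 24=1.46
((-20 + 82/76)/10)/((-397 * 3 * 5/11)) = 7909/2262900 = 0.00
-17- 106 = -123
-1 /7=-0.14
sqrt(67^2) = 67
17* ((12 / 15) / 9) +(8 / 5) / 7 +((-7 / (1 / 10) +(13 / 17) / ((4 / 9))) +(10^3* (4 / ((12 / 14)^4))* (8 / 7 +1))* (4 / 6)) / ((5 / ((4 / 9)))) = 81258403 / 86751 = 936.69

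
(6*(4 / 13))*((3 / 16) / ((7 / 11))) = 99 / 182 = 0.54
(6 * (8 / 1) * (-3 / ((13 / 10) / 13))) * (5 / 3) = -2400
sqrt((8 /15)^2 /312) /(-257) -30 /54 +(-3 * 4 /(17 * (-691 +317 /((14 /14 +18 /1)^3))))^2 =-0.56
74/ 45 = 1.64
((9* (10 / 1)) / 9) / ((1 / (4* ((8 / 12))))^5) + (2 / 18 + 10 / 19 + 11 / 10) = 62339417 / 46170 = 1350.21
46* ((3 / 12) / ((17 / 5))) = 115 / 34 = 3.38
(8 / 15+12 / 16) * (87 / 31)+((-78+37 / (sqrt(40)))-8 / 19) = -881373 / 11780+37 * sqrt(10) / 20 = -68.97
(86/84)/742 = 43/31164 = 0.00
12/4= 3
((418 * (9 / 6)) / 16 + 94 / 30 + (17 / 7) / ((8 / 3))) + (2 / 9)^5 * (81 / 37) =653025259 / 15104880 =43.23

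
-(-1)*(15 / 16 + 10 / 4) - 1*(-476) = 7671 / 16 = 479.44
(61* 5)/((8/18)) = 2745/4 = 686.25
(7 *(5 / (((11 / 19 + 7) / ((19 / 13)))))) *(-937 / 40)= -158.11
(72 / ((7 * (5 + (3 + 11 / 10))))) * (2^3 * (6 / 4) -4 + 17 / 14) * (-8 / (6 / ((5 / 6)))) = -51600 / 4459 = -11.57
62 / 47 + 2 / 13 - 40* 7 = -170180 / 611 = -278.53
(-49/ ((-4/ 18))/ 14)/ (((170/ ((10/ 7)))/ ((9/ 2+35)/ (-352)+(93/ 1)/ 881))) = -37143/ 42175232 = -0.00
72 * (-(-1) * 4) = 288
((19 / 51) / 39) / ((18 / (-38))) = -361 / 17901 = -0.02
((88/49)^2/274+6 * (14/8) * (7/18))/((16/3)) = 16164377/21051968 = 0.77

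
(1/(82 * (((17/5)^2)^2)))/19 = 625/130125718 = 0.00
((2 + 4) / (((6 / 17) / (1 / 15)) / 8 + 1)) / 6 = 68 / 113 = 0.60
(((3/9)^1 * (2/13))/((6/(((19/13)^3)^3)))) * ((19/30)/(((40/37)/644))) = 36522761697720557/372217927992300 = 98.12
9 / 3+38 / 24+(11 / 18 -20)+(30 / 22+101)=34673 / 396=87.56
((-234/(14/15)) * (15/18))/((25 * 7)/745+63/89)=-38788425/175028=-221.61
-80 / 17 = -4.71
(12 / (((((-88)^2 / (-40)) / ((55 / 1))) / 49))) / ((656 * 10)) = -0.03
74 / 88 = 37 / 44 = 0.84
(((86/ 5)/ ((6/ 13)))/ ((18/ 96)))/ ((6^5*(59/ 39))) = 7267/ 430110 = 0.02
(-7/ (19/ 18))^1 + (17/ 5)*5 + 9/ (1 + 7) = 1747/ 152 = 11.49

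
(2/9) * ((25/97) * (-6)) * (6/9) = -200/873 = -0.23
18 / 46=9 / 23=0.39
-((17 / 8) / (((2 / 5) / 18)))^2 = -585225 / 64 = -9144.14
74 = 74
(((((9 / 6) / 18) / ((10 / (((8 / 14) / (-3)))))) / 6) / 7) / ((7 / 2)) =-1 / 92610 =-0.00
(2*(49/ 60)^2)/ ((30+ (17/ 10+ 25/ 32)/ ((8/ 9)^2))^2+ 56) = 1258815488/ 1089316791441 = 0.00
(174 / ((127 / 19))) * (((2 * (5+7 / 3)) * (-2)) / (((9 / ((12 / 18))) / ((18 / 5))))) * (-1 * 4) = 814.50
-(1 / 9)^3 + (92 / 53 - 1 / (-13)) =909832 / 502281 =1.81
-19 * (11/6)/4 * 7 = -60.96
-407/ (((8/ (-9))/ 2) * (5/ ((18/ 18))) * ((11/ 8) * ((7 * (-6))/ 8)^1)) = -888/ 35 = -25.37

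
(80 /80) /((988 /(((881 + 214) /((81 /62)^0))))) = 1095 /988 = 1.11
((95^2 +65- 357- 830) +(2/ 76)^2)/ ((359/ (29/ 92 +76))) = 3483616591/ 2073584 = 1680.00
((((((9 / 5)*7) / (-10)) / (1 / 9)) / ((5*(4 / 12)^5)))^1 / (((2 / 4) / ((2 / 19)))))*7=-1928934 / 2375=-812.18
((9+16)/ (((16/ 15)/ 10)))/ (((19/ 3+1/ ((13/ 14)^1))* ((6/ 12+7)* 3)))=1625/ 1156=1.41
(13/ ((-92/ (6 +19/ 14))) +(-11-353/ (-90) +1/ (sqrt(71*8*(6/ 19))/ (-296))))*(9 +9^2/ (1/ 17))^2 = -47384568*sqrt(4047)/ 71-3586491909/ 230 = -58050039.85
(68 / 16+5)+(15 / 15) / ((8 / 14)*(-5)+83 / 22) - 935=-521507 / 564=-924.66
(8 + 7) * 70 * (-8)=-8400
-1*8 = -8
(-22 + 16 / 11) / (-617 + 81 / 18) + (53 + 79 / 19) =14642438 / 256025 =57.19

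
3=3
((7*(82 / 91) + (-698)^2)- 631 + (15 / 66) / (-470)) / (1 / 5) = 65405990475 / 26884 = 2432896.54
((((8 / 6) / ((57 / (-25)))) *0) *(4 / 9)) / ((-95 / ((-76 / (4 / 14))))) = 0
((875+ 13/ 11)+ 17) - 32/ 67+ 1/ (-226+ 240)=9211659/ 10318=892.78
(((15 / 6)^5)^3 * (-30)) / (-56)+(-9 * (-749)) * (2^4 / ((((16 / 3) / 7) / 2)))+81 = 717603557187 / 917504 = 782125.81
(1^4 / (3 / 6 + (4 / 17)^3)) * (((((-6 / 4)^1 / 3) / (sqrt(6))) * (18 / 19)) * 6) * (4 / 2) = -176868 * sqrt(6) / 95779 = -4.52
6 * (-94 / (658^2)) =-3 / 2303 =-0.00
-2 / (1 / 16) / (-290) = 16 / 145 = 0.11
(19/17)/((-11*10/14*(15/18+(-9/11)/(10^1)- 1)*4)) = 399/2788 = 0.14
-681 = -681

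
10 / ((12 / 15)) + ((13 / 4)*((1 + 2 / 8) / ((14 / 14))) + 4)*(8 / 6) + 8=125 / 4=31.25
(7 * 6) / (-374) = -21 / 187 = -0.11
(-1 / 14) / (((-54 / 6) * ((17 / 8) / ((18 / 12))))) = 2 / 357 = 0.01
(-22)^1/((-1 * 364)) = 0.06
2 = 2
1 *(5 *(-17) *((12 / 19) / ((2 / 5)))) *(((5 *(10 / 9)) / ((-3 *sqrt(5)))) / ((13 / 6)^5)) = 7344000 *sqrt(5) / 7054567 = 2.33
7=7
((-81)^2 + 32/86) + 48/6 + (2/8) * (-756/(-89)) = 25149114/3827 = 6571.50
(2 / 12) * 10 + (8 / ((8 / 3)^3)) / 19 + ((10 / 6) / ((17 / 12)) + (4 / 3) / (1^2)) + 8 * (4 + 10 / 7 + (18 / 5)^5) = 2208961423601 / 452200000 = 4884.92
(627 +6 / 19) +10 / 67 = 627.47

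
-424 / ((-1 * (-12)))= -106 / 3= -35.33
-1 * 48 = -48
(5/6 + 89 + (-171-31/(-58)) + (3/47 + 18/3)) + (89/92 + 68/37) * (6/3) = -479910959/6959478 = -68.96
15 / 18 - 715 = -4285 / 6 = -714.17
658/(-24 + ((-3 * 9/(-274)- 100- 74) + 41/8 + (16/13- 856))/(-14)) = 131252576/9796151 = 13.40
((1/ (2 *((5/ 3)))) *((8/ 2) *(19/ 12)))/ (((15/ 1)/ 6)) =19/ 25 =0.76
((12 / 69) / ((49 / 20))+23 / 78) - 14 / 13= -62507 / 87906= -0.71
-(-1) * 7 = 7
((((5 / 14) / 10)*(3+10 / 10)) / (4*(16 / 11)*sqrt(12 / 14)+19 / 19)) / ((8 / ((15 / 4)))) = -1815 / 759328+330*sqrt(42) / 166103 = 0.01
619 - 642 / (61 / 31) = 17857 / 61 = 292.74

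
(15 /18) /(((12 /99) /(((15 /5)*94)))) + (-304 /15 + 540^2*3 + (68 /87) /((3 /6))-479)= 508219807 /580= 876241.05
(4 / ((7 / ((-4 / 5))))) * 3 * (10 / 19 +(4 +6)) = -1920 / 133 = -14.44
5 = 5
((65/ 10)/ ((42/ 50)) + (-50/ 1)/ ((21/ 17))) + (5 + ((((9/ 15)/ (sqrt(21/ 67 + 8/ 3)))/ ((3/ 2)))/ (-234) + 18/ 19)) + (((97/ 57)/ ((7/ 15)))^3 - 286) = -3730793473/ 14115822 - sqrt(120399)/ 350415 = -264.30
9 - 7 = 2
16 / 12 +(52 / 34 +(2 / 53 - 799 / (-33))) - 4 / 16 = 1064941 / 39644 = 26.86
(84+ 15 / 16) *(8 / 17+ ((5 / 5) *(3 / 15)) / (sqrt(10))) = 45.34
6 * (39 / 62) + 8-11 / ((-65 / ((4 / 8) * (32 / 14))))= 11.97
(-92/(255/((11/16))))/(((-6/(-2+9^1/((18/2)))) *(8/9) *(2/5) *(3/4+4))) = -253/10336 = -0.02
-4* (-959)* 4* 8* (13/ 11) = 1595776/ 11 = 145070.55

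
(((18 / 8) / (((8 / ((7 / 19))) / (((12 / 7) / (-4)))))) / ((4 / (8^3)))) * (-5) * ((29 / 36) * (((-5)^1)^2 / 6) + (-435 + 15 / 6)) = -463475 / 38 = -12196.71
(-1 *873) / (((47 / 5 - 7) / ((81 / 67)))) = -439.76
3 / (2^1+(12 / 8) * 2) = 3 / 5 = 0.60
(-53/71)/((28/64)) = -848/497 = -1.71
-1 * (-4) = 4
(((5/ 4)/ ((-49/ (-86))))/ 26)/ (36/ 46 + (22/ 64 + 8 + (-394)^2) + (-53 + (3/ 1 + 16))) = 39560/ 72767942793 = 0.00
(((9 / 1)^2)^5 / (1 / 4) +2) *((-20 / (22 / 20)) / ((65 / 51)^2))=-290212039305648 / 1859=-156111909255.32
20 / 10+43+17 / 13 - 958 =-11852 / 13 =-911.69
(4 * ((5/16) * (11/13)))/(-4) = -55/208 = -0.26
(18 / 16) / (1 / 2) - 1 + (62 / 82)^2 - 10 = -54991 / 6724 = -8.18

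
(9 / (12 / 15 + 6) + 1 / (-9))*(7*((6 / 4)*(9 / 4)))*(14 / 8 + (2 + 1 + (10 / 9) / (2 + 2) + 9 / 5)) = 3191713 / 16320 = 195.57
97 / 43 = 2.26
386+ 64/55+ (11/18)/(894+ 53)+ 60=419229929/937530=447.16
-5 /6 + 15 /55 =-37 /66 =-0.56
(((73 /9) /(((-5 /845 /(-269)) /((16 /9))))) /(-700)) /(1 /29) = -384963748 /14175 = -27157.94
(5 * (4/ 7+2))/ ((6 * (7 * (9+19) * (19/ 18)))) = 135/ 13034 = 0.01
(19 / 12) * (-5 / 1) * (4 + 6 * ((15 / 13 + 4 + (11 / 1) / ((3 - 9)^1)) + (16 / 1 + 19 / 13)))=-1018.81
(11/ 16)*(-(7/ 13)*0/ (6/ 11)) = 0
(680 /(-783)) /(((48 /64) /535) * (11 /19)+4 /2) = -27648800 /63699399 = -0.43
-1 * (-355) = 355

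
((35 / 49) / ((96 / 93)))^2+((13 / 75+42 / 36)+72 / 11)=115413531 / 13798400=8.36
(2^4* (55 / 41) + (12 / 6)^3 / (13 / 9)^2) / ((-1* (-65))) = 175288 / 450385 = 0.39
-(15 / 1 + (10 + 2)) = -27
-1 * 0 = 0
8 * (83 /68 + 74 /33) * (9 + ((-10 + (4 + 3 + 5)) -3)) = 124336 /561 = 221.63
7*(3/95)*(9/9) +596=56641/95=596.22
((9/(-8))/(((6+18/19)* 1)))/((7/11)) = -0.25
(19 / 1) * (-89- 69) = -3002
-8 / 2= -4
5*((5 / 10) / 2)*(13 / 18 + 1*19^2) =32555 / 72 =452.15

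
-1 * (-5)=5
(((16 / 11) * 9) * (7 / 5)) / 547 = 1008 / 30085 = 0.03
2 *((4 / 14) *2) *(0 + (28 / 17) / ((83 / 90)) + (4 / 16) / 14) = 142531 / 69139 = 2.06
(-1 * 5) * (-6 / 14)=15 / 7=2.14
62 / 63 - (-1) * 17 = 1133 / 63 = 17.98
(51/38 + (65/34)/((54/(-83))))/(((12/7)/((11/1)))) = -4287899/418608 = -10.24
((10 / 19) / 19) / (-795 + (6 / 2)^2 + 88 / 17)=-85 / 2395957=-0.00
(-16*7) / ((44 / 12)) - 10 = -446 / 11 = -40.55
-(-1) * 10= 10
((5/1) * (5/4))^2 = 625/16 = 39.06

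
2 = 2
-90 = -90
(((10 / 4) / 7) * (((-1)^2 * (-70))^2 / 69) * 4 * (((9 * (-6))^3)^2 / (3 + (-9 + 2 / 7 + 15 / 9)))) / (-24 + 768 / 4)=-1446369825600 / 391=-3699155564.19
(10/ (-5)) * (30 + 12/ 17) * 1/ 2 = -522/ 17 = -30.71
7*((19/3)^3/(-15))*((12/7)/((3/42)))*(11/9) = -4225144/1215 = -3477.48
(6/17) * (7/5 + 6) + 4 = 562/85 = 6.61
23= 23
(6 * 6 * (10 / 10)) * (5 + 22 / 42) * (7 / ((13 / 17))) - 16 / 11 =260096 / 143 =1818.85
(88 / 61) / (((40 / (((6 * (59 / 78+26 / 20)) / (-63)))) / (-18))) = 17644 / 138775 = 0.13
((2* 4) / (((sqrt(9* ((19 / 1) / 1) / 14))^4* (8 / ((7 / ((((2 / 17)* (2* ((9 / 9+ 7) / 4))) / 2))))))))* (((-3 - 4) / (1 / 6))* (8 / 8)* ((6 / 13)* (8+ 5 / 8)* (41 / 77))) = -5498633 / 309738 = -17.75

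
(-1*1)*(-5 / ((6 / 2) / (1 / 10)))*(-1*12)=-2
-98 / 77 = -1.27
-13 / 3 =-4.33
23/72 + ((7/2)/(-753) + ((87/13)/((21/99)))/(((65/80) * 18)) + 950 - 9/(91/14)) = 20333465095/21379176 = 951.09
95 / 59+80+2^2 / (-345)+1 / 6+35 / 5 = 3613633 / 40710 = 88.77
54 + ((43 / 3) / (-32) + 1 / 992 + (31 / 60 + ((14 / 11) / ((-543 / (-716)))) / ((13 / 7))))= 10586203997 / 192569520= 54.97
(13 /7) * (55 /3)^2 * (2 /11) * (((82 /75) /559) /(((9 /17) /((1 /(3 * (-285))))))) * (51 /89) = -521356 /1855272195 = -0.00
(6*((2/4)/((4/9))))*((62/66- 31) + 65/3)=-2493/44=-56.66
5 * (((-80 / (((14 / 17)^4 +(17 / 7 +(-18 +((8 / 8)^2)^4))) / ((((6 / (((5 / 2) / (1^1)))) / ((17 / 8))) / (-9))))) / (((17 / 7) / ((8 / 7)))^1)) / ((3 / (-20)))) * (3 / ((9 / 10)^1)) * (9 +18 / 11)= 10772070400 / 27225759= 395.66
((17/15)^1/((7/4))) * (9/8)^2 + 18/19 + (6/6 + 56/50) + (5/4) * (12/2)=605789/53200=11.39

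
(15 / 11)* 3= 45 / 11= 4.09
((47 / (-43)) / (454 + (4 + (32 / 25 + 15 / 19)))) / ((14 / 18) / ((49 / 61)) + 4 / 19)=-3817575 / 1894150387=-0.00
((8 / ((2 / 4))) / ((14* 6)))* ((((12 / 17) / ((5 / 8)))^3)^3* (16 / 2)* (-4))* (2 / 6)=-9849372385059274752 / 1621318623982421875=-6.07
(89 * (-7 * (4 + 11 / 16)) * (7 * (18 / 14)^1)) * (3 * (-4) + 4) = 420525 / 2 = 210262.50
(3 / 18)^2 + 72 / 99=299 / 396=0.76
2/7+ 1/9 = 25/63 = 0.40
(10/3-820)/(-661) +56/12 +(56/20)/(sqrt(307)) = 14*sqrt(307)/1535 +11704/1983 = 6.06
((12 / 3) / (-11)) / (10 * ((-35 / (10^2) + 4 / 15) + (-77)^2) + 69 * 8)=-24 / 3949517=-0.00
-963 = -963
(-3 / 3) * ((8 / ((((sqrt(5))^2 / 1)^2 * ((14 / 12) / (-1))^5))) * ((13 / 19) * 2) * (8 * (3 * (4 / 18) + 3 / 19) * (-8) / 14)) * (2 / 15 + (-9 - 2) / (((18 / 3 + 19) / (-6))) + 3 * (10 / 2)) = -13.57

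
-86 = -86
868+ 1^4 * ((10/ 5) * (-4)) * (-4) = 900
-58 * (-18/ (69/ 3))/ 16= 261/ 92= 2.84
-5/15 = -1/3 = -0.33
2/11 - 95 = -1043/11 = -94.82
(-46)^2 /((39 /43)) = 90988 /39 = 2333.03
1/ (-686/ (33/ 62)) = -33/ 42532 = -0.00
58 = 58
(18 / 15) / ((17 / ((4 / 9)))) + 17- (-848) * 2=436823 / 255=1713.03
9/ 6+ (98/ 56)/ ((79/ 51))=831/ 316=2.63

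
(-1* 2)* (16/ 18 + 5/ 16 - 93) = 13219/ 72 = 183.60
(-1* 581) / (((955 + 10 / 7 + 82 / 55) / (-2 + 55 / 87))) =26618515 / 32085513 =0.83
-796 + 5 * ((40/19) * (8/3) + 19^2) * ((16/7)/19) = -4362716/7581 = -575.48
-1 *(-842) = 842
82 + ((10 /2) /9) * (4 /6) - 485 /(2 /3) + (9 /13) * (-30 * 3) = -496621 /702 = -707.44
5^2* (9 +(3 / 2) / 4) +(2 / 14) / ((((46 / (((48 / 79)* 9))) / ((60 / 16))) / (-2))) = 23835165 / 101752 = 234.25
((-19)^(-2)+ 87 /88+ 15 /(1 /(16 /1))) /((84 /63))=22967445 /127072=180.74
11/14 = 0.79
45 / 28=1.61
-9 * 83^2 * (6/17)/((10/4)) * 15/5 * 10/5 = -4464072/85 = -52518.49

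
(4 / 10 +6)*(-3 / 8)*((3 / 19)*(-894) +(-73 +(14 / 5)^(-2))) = 2391147 / 4655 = 513.67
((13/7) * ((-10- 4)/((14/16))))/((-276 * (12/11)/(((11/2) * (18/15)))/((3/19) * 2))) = 3146/15295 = 0.21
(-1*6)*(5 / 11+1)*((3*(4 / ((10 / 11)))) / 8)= -72 / 5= -14.40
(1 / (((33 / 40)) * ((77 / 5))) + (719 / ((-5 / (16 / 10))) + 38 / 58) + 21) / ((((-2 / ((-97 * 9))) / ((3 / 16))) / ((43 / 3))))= -1200686253891 / 4912600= -244409.53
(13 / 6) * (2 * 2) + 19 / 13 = 395 / 39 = 10.13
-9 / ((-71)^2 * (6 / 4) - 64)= -18 / 14995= -0.00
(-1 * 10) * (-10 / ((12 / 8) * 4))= 50 / 3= 16.67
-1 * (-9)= 9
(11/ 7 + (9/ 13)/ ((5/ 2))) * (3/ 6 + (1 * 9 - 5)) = 7569/ 910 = 8.32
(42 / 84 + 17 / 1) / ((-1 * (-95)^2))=-7 / 3610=-0.00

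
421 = 421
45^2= 2025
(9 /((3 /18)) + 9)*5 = 315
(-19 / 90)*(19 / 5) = -361 / 450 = -0.80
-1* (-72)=72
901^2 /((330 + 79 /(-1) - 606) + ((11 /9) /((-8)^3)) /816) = -3052475670528 /1334845451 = -2286.76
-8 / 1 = -8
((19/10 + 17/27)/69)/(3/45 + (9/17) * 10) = 11611/1697814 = 0.01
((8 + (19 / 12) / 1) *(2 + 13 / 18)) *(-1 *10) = -28175 / 108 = -260.88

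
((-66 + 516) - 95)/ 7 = 355/ 7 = 50.71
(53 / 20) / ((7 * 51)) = 53 / 7140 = 0.01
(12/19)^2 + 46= 16750/361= 46.40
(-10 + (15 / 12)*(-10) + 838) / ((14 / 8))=466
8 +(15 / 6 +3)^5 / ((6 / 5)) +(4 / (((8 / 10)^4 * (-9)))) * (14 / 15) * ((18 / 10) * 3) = 805741 / 192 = 4196.57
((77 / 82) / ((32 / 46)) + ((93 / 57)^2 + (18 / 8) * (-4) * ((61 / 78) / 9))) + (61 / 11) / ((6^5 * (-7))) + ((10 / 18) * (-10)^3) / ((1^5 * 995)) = 7655664741287 / 2865790755828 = 2.67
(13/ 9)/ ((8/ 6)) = 1.08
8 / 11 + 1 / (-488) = 3893 / 5368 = 0.73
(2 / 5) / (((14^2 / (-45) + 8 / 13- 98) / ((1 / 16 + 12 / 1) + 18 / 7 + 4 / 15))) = -976287 / 16665040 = -0.06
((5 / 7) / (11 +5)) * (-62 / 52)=-155 / 2912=-0.05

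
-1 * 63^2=-3969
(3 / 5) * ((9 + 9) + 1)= 57 / 5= 11.40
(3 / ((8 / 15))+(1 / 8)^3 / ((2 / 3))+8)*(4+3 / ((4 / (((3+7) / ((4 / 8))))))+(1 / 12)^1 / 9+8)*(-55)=-2238870425 / 110592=-20244.42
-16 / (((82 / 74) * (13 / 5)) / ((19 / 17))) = -56240 / 9061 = -6.21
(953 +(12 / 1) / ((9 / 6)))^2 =923521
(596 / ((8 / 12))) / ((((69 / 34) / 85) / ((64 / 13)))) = 55118080 / 299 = 184341.40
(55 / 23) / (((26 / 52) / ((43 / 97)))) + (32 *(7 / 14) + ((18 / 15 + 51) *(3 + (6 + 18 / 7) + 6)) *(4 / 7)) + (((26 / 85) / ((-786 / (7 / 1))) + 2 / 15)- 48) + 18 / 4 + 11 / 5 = 3659698923091 / 7303602390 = 501.08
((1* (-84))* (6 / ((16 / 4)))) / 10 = -12.60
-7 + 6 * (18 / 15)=1 / 5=0.20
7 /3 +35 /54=161 /54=2.98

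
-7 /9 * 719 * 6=-3355.33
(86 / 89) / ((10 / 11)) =473 / 445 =1.06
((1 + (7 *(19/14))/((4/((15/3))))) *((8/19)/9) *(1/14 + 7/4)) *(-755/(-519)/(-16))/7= -1322005/92772288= -0.01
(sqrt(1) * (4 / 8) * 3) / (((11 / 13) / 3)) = 117 / 22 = 5.32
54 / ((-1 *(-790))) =27 / 395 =0.07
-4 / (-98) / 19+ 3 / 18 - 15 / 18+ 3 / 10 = -10181 / 27930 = -0.36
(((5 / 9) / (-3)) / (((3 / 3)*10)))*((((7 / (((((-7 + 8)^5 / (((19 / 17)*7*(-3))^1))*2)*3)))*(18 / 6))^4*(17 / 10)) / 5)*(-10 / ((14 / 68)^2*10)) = 45996405987 / 6800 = 6764177.35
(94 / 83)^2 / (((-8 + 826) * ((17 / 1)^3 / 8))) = 35344 / 13842873713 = 0.00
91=91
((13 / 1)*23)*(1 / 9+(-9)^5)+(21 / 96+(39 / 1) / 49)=-17655616.76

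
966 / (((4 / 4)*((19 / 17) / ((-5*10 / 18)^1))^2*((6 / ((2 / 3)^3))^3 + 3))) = 3722320000 / 5181826851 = 0.72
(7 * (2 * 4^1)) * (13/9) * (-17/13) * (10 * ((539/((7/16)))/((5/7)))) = -16420096/9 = -1824455.11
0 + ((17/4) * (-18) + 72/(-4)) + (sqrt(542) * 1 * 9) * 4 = -189/2 + 36 * sqrt(542) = 743.61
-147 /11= -13.36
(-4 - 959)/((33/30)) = -9630/11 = -875.45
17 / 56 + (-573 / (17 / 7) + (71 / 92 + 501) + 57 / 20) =29448383 / 109480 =268.98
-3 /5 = -0.60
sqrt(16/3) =4 *sqrt(3)/3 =2.31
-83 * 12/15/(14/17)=-2822/35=-80.63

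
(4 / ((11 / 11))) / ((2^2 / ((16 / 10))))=8 / 5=1.60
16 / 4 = 4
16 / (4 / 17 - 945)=-272 / 16061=-0.02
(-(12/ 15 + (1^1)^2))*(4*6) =-216/ 5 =-43.20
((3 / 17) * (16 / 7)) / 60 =4 / 595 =0.01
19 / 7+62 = 453 / 7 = 64.71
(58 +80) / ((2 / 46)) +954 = 4128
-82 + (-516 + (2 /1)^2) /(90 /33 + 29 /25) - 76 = -309702 /1069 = -289.71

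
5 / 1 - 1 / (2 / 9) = 1 / 2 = 0.50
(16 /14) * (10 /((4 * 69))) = 20 /483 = 0.04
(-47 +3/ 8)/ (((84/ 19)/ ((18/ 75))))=-7087/ 2800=-2.53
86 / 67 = 1.28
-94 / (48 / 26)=-611 / 12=-50.92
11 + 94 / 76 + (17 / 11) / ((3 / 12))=7699 / 418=18.42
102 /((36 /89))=1513 /6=252.17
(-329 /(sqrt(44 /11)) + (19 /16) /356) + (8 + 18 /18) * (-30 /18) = -1022413 /5696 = -179.50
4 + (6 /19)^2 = 1480 /361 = 4.10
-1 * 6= -6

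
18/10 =9/5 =1.80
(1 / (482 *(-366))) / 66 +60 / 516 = 58215917 / 500657256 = 0.12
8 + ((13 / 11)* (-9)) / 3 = 49 / 11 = 4.45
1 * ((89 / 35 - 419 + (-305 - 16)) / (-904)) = 25811 / 31640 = 0.82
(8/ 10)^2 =16/ 25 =0.64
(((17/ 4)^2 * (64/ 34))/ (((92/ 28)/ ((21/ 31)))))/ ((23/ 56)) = 279888/ 16399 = 17.07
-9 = -9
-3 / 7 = -0.43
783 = 783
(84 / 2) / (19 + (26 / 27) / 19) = 21546 / 9773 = 2.20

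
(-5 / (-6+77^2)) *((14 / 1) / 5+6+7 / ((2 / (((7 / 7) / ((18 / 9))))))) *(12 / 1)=-633 / 5923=-0.11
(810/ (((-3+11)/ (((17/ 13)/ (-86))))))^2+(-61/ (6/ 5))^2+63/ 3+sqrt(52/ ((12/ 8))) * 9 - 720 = 6 * sqrt(78)+339710999281/ 179989056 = 1940.39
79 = 79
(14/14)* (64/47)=64/47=1.36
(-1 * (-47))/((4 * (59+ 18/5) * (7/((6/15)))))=47/4382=0.01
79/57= 1.39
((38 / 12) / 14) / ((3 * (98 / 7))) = 19 / 3528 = 0.01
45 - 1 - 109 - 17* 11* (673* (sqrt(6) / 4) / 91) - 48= -959.90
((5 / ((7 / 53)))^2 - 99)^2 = 4273759876 / 2401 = 1779991.62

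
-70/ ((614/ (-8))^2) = -1120/ 94249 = -0.01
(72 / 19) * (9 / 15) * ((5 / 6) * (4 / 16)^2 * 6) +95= 3637 / 38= 95.71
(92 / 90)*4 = 184 / 45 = 4.09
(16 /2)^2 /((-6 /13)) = -416 /3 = -138.67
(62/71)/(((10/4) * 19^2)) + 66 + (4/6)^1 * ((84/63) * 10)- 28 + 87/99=606057271/12687345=47.77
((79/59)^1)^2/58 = 6241/201898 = 0.03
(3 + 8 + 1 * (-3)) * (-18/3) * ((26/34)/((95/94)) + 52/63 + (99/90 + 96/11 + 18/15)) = -225796712/373065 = -605.25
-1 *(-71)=71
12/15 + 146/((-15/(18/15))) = -272/25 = -10.88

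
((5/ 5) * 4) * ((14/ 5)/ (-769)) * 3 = -168/ 3845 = -0.04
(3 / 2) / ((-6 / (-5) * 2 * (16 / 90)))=225 / 64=3.52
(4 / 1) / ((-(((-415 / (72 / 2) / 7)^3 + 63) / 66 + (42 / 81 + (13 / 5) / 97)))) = -2049025144320 / 733652273989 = -2.79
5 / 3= 1.67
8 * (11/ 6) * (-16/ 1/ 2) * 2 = -704/ 3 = -234.67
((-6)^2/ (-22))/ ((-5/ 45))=162/ 11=14.73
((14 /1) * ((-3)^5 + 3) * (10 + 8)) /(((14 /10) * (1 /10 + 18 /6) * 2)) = -216000 /31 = -6967.74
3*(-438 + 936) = 1494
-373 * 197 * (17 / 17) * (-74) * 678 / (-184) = -921672183 / 46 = -20036351.80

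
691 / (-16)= -691 / 16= -43.19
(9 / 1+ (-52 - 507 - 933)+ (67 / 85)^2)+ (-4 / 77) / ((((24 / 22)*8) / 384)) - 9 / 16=-1201845607 / 809200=-1485.23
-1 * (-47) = 47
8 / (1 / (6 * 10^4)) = 480000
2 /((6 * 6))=1 /18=0.06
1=1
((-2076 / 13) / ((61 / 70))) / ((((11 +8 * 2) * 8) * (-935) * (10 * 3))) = 1211 / 40038570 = 0.00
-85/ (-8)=85/ 8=10.62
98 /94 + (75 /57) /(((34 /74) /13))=581002 /15181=38.27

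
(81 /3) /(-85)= -27 /85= -0.32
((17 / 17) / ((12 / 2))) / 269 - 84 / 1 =-135575 / 1614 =-84.00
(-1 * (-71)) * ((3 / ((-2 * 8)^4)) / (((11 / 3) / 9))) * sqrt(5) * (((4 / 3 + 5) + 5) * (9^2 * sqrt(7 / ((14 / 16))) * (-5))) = -13198545 * sqrt(10) / 180224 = -231.59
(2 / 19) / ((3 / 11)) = 22 / 57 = 0.39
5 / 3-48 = -139 / 3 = -46.33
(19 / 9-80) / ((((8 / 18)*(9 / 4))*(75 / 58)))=-40658 / 675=-60.23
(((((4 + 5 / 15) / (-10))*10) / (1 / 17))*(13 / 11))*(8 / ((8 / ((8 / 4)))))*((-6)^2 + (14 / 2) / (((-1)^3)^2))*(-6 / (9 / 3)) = 494156 / 33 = 14974.42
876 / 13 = 67.38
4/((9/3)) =4/3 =1.33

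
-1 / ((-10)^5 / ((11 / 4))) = 11 / 400000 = 0.00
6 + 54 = 60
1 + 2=3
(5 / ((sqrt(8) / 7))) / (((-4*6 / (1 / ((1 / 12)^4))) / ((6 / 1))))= -45360*sqrt(2)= -64148.73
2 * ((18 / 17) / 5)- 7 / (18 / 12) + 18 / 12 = -1399 / 510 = -2.74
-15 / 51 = -5 / 17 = -0.29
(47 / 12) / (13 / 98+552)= 2303 / 324654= 0.01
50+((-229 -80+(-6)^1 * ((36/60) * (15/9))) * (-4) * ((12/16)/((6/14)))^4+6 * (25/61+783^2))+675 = 14409971951/3904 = 3691078.88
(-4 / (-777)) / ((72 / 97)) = 97 / 13986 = 0.01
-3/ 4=-0.75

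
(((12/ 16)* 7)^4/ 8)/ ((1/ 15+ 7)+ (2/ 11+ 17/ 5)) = 4584195/ 514048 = 8.92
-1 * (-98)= 98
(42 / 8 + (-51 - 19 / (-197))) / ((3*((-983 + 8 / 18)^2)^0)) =-35975 / 2364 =-15.22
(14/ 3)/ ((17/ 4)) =56/ 51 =1.10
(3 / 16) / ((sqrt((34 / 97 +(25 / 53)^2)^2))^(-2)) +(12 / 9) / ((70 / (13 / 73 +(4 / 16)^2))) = 0.07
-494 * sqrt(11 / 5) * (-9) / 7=4446 * sqrt(55) / 35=942.07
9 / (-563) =-0.02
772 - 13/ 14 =10795/ 14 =771.07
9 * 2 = 18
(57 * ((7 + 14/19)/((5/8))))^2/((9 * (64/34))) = 734706/25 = 29388.24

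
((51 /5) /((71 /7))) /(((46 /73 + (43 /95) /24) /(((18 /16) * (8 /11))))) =106954344 /84362839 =1.27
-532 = -532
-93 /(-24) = 31 /8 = 3.88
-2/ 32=-1/ 16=-0.06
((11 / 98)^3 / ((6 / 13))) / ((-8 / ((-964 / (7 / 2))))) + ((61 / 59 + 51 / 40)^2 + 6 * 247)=20467743958082129 / 13760415278400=1487.44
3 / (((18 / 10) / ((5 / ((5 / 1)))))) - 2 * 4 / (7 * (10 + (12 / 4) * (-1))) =221 / 147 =1.50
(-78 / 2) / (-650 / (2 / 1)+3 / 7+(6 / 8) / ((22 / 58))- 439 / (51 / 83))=612612 / 16289905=0.04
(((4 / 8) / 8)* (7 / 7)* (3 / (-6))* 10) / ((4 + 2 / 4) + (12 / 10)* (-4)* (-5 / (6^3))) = -45 / 664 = -0.07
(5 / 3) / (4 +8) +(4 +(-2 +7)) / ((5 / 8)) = 2617 / 180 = 14.54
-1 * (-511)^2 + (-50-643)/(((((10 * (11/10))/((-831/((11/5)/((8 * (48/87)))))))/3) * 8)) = -70732879/319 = -221733.16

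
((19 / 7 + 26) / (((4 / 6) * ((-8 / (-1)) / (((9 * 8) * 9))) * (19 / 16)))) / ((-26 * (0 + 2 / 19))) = -97686 / 91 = -1073.47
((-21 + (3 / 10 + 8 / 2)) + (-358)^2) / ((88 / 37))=47414501 / 880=53880.11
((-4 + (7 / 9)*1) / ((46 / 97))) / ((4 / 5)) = -14065 / 1656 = -8.49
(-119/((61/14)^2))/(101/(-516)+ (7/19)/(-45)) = 3430027440/111589069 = 30.74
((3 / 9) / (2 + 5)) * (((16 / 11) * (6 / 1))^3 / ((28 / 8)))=589824 / 65219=9.04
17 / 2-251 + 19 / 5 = -2387 / 10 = -238.70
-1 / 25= -0.04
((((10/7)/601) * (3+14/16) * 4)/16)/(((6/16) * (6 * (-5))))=-31/151452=-0.00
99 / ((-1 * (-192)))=33 / 64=0.52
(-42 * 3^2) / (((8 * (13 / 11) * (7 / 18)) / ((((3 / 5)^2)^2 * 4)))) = -433026 / 8125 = -53.30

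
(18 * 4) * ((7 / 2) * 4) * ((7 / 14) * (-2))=-1008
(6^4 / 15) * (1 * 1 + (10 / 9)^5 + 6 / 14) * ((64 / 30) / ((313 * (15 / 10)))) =264292352 / 215627265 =1.23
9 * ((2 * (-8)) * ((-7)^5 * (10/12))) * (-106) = -213785040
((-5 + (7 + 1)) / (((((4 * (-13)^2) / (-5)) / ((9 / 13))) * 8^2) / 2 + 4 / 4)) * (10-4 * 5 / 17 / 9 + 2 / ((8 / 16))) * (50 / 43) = -1591500 / 205536001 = -0.01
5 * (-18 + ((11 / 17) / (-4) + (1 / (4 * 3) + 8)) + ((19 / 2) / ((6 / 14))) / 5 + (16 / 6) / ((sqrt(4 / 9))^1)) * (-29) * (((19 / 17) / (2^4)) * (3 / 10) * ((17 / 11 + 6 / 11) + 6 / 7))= 104939603 / 7120960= 14.74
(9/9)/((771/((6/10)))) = 1/1285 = 0.00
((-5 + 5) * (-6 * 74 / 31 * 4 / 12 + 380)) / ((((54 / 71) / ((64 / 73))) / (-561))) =0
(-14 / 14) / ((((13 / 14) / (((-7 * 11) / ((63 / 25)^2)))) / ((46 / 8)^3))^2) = -6997008816015625 / 1135420416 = -6162482.83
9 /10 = 0.90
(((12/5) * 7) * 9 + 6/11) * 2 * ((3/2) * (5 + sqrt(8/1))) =50076 * sqrt(2)/55 + 25038/11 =3563.78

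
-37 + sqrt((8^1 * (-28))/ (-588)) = -36.38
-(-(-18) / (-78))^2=-9 / 169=-0.05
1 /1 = 1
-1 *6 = -6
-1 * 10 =-10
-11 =-11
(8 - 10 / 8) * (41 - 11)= 405 / 2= 202.50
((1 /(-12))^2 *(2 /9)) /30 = 1 /19440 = 0.00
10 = 10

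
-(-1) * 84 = 84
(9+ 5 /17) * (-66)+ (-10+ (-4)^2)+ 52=-555.41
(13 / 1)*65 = 845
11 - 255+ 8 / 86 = -10488 / 43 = -243.91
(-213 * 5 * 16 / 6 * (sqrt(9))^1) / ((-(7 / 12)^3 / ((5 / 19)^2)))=368064000 / 123823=2972.50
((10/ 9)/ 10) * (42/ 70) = 1/ 15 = 0.07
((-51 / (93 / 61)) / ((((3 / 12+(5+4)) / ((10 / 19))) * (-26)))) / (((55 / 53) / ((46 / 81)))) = 10112824 / 252428319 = 0.04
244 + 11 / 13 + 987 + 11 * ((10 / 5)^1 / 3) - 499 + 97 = 32650 / 39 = 837.18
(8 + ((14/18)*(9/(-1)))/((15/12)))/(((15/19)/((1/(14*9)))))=38/1575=0.02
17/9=1.89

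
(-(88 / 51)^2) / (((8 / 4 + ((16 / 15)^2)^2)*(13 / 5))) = -108900000 / 313307501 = -0.35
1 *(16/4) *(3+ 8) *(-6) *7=-1848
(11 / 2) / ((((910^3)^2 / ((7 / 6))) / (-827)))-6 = -5840940878136009097 / 973490146356000000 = -6.00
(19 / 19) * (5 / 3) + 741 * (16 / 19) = 1877 / 3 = 625.67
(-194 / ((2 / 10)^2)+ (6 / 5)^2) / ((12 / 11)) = -4444.51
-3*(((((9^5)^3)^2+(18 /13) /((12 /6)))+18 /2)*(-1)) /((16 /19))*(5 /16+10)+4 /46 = 119207964229944109821529804159628441 /76544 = 1557378295228157789265387000000.00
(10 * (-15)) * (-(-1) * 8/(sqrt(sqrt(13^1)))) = -1200 * 13^(3/4)/13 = -631.97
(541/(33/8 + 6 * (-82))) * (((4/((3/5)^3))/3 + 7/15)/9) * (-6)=23275984/4742145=4.91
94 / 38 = 47 / 19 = 2.47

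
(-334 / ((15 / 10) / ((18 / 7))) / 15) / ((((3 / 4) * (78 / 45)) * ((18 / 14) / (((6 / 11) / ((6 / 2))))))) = -5344 / 1287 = -4.15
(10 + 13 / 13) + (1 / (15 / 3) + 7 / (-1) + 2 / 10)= 22 / 5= 4.40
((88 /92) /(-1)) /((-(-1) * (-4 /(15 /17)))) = 165 /782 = 0.21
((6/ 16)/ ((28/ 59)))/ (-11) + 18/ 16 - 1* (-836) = 837.05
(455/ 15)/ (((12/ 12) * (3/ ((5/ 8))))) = 455/ 72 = 6.32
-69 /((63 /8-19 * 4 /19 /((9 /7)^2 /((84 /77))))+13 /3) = -163944 /22735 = -7.21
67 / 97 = 0.69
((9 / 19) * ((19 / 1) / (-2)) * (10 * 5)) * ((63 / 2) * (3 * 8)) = -170100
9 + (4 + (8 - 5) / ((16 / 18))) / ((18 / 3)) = 491 / 48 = 10.23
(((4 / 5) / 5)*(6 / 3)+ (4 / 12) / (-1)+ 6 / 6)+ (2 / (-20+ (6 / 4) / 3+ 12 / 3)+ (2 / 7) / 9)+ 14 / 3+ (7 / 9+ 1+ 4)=61486 / 5425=11.33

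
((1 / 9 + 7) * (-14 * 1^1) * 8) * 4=-28672 / 9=-3185.78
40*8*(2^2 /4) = 320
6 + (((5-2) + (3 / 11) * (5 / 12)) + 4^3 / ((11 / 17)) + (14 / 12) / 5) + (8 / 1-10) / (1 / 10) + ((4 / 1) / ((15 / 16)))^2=1053959 / 9900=106.46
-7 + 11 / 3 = -10 / 3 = -3.33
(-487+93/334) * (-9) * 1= 1463085/334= 4380.49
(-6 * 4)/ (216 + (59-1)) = -12/ 137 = -0.09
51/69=17/23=0.74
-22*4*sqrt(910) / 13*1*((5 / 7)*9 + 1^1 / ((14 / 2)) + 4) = -6512*sqrt(910) / 91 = -2158.71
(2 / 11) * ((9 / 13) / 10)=9 / 715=0.01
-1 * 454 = -454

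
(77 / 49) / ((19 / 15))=165 / 133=1.24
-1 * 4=-4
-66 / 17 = -3.88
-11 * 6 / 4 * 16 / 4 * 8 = -528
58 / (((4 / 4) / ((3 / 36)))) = 29 / 6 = 4.83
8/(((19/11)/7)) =616/19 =32.42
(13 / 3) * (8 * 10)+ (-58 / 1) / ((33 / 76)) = 2344 / 11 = 213.09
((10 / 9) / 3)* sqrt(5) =0.83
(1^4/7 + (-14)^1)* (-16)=1552/7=221.71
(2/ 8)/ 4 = 1/ 16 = 0.06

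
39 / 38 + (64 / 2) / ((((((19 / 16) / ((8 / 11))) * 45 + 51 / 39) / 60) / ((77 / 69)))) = 29.68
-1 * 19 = -19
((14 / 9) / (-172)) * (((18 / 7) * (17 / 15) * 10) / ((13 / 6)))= -68 / 559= -0.12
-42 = -42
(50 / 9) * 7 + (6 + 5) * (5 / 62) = 22195 / 558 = 39.78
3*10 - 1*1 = 29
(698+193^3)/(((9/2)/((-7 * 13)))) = -436178470/3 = -145392823.33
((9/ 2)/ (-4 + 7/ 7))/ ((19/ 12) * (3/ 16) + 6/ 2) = -96/ 211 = -0.45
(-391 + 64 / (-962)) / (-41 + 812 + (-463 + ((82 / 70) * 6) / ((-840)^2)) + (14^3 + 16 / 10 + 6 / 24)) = -774231948000 / 6046000034321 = -0.13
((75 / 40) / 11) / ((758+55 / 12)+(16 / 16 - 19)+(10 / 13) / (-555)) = 21645 / 94549994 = 0.00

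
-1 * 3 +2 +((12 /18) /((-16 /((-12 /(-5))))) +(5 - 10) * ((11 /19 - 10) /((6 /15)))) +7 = 11748 /95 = 123.66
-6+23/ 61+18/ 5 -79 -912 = -993.02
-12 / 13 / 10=-0.09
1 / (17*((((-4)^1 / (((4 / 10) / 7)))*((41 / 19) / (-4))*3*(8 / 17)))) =19 / 17220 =0.00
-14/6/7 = -1/3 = -0.33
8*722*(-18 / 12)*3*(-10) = 259920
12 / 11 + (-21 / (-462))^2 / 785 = 414481 / 379940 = 1.09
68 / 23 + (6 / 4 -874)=-39999 / 46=-869.54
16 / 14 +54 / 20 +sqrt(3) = sqrt(3) +269 / 70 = 5.57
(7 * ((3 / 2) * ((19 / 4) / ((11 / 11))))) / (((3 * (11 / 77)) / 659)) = 613529 / 8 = 76691.12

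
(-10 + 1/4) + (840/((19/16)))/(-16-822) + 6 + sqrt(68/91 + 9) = -146295/31844 + sqrt(80717)/91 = -1.47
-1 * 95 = -95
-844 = -844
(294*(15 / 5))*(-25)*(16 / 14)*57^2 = -81874800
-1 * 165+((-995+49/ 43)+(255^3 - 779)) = 712915797/ 43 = 16579437.14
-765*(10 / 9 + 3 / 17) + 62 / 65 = -984.05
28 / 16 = 7 / 4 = 1.75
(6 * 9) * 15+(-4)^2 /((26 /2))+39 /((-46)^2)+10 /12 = 67016299 /82524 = 812.08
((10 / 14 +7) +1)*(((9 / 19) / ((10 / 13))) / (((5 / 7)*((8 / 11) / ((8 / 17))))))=78507 / 16150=4.86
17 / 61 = 0.28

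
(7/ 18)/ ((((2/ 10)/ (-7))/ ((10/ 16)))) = -1225/ 144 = -8.51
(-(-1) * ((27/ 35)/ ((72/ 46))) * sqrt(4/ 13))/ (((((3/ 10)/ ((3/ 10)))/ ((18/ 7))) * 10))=621 * sqrt(13)/ 31850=0.07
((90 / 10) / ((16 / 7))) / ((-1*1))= -63 / 16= -3.94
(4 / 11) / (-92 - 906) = -2 / 5489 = -0.00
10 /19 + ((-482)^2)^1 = 4414166 /19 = 232324.53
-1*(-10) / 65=2 / 13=0.15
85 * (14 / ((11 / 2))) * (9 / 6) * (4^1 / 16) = 1785 / 22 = 81.14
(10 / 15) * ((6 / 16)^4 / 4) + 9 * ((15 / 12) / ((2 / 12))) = 552987 / 8192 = 67.50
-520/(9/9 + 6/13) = -6760/19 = -355.79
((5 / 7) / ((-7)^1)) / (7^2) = -5 / 2401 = -0.00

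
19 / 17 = 1.12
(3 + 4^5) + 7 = 1034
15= 15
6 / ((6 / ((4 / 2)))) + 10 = 12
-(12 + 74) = -86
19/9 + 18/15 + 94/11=5869/495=11.86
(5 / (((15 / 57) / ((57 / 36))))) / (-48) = -361 / 576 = -0.63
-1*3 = -3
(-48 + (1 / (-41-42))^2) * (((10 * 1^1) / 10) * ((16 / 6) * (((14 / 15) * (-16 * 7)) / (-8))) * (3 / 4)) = -129623032 / 103335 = -1254.40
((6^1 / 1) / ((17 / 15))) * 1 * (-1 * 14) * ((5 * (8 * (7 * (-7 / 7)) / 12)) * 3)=88200 / 17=5188.24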